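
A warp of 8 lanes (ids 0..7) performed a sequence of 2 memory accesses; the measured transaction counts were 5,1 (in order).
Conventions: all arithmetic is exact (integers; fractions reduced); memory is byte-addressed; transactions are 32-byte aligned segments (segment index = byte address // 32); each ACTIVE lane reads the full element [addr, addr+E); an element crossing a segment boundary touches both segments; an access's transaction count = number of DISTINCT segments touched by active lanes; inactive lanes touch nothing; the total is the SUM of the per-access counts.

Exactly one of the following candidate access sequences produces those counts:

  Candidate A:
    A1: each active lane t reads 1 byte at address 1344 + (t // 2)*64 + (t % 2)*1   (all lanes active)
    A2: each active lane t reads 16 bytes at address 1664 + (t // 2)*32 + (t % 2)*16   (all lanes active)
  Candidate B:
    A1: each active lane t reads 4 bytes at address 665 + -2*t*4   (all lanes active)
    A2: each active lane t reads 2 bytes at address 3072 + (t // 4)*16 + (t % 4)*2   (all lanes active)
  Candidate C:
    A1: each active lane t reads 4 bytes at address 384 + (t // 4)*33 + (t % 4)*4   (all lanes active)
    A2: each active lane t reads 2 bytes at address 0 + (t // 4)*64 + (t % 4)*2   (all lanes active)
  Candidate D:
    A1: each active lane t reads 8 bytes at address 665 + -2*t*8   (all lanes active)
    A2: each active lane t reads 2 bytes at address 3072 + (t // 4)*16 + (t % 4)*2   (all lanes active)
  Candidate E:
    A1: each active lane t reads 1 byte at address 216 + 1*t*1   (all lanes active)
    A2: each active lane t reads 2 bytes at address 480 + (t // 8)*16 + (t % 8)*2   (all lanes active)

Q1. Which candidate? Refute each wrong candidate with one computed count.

A: A1 gives 4 transactions, not 5
B: A1 gives 2 transactions, not 5
C: A1 gives 2 transactions, not 5
E: A1 gives 1 transaction, not 5
D: all counts match (5,1)

Answer: D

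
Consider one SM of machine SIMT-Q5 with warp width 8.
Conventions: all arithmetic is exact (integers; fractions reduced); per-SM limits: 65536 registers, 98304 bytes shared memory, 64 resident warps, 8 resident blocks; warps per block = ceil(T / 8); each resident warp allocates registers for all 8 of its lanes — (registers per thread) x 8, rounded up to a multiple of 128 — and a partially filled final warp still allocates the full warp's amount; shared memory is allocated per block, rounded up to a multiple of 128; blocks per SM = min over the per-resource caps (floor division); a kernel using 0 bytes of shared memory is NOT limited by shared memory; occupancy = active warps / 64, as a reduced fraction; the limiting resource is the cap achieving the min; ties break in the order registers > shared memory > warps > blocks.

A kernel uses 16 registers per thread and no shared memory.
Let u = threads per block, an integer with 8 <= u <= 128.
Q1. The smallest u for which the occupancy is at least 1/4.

Answer: u = 9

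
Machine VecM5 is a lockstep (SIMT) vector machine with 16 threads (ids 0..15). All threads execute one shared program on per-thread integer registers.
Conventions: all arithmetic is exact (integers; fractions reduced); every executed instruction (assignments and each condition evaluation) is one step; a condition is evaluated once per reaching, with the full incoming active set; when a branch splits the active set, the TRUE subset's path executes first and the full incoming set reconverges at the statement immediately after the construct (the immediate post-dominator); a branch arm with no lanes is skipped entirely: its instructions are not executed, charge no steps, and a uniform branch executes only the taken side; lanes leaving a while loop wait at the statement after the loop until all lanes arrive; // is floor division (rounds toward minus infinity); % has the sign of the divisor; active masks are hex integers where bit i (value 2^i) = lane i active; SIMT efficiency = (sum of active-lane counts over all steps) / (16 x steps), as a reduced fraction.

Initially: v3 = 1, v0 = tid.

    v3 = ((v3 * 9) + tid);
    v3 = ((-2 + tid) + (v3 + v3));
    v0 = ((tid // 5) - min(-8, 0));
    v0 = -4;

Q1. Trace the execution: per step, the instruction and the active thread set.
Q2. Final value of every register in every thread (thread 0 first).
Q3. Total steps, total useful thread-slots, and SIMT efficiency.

step 0: v3 <- ((v3 * 9) + tid)       0xffff
step 1: v3 <- ((-2 + tid) + (v3 + v3)) 0xffff
step 2: v0 <- ((tid // 5) - min(-8, 0)) 0xffff
step 3: v0 <- -4                     0xffff

Answer: 4 steps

v3: 16,19,22,25,28,31,34,37,40,43,46,49,52,55,58,61
v0: -4,-4,-4,-4,-4,-4,-4,-4,-4,-4,-4,-4,-4,-4,-4,-4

steps = 4; useful = 64; efficiency = 64/64 = 1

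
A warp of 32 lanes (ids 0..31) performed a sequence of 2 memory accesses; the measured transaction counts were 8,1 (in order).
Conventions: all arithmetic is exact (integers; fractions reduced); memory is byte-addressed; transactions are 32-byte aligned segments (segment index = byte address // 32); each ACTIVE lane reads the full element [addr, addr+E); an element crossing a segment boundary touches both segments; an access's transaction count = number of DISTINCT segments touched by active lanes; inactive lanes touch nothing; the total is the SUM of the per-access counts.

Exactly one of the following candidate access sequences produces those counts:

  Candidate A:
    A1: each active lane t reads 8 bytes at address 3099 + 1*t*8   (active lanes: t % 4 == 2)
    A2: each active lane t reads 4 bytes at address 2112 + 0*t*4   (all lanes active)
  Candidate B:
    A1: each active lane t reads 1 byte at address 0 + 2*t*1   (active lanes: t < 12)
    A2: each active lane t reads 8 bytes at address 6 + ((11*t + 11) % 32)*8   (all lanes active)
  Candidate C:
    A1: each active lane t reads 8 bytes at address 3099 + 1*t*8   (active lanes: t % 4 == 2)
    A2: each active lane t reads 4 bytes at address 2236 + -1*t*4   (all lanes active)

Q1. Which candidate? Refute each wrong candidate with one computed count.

B: A1 gives 1 transaction, not 8
C: A2 gives 4 transactions, not 1
A: all counts match (8,1)

Answer: A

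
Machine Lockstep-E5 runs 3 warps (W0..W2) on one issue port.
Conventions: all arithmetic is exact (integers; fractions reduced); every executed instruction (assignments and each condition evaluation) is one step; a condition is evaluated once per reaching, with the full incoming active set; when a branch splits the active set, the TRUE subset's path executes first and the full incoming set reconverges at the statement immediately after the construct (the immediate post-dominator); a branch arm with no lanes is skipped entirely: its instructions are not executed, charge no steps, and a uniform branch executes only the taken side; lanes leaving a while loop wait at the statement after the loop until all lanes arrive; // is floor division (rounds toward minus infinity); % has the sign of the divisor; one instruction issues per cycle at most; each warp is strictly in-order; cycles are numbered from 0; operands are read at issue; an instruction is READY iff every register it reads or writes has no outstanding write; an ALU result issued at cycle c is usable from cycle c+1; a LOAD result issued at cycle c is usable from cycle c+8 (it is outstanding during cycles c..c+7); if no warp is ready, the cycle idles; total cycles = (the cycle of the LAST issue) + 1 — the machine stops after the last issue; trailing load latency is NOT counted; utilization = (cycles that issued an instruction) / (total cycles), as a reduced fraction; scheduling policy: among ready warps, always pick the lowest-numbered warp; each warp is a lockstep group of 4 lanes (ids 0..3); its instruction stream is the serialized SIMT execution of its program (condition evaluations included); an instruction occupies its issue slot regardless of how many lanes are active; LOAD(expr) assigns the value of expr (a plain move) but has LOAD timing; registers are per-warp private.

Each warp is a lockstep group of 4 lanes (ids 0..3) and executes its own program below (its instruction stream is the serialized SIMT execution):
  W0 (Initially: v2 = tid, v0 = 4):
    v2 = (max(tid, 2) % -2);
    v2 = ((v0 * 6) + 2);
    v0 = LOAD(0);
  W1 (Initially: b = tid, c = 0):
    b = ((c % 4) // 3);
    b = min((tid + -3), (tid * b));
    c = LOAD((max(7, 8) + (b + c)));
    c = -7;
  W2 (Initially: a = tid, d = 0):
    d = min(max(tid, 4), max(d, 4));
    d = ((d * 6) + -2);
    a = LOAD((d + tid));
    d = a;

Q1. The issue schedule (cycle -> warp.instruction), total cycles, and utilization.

cycle 0: W0.I0
cycle 1: W0.I1
cycle 2: W0.I2
cycle 3: W1.I0
cycle 4: W1.I1
cycle 5: W1.I2
cycle 6: W2.I0
cycle 7: W2.I1
cycle 8: W2.I2
cycle 9: idle
cycle 10: idle
cycle 11: idle
cycle 12: idle
cycle 13: W1.I3
cycle 14: idle
cycle 15: idle
cycle 16: W2.I3

Answer: 17 cycles, utilization 11/17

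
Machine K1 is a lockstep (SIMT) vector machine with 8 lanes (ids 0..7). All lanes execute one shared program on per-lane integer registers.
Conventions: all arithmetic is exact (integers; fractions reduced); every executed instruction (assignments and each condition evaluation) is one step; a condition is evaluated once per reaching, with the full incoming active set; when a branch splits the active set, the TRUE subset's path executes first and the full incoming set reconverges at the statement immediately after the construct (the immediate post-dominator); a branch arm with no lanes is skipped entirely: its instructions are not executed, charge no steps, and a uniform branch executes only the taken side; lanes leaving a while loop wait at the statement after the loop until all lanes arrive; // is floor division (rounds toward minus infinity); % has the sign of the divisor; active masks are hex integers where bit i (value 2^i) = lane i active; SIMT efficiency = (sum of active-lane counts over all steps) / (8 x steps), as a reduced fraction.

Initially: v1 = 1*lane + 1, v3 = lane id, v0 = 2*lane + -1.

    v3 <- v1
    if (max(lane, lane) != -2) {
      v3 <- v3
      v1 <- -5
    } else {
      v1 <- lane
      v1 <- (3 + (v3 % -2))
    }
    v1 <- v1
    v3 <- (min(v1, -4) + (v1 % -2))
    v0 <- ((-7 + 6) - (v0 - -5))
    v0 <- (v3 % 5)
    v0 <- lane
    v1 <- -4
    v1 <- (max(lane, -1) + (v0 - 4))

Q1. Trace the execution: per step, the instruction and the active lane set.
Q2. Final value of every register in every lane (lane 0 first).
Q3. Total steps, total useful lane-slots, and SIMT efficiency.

step 0: v3 <- v1                     0xff
step 1: eval (max(lane, lane) != -2) 0xff
step 2: v3 <- v3                     0xff
step 3: v1 <- -5                     0xff
step 4: v1 <- v1                     0xff
step 5: v3 <- (min(v1, -4) + (v1 % -2)) 0xff
step 6: v0 <- ((-7 + 6) - (v0 - -5)) 0xff
step 7: v0 <- (v3 % 5)               0xff
step 8: v0 <- lane                   0xff
step 9: v1 <- -4                     0xff
step 10: v1 <- (max(lane, -1) + (v0 - 4)) 0xff

Answer: 11 steps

v1: -4,-2,0,2,4,6,8,10
v3: -6,-6,-6,-6,-6,-6,-6,-6
v0: 0,1,2,3,4,5,6,7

steps = 11; useful = 88; efficiency = 88/88 = 1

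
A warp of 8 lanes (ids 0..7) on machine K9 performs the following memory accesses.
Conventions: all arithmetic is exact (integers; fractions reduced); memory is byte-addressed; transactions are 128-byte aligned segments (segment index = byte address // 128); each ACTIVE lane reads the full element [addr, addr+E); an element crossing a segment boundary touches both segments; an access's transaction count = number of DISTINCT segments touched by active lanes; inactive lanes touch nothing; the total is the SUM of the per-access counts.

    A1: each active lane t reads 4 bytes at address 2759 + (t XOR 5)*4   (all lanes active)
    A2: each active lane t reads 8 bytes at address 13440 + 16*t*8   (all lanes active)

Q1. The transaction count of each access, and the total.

A1: 1 transaction
A2: 8 transactions

Answer: 1,8; total 9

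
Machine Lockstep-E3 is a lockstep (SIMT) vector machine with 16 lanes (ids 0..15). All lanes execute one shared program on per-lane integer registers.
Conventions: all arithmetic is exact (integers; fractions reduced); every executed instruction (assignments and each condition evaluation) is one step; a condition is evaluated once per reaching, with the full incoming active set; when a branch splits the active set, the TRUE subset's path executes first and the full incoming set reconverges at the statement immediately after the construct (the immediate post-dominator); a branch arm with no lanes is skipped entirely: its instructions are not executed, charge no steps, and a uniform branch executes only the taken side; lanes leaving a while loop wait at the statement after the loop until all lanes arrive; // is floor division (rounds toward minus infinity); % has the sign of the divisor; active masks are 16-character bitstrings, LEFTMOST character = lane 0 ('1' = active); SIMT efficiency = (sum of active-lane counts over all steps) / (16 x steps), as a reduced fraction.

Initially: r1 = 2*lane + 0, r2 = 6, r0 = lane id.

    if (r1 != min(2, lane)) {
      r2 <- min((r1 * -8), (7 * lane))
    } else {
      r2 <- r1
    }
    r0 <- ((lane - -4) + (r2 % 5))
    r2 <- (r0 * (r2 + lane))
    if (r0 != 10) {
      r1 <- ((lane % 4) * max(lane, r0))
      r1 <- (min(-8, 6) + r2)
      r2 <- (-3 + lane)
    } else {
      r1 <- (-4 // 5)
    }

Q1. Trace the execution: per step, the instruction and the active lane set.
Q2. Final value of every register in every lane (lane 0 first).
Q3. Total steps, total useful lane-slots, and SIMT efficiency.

step 0: eval (r1 != min(2, lane))    1111111111111111
step 1: r2 <- min((r1 * -8), (7 * lane)) 0111111111111111
step 2: r2 <- r1                     1000000000000000
step 3: r0 <- ((lane - -4) + (r2 % 5)) 1111111111111111
step 4: r2 <- (r0 * (r2 + lane))     1111111111111111
step 5: eval (r0 != 10)              1111111111111111
step 6: r1 <- ((lane % 4) * max(lane, r0)) 1111111111111111
step 7: r1 <- (min(-8, 6) + r2)      1111111111111111
step 8: r2 <- (-3 + lane)            1111111111111111

Answer: 9 steps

r1: -8,-143,-278,-413,-548,-683,-1268,-1478,-1688,-1898,-2108,-3143,-3428,-3713,-3998,-4283
r2: -3,-2,-1,0,1,2,3,4,5,6,7,8,9,10,11,12
r0: 4,9,9,9,9,9,14,14,14,14,14,19,19,19,19,19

steps = 9; useful = 128; efficiency = 128/144 = 8/9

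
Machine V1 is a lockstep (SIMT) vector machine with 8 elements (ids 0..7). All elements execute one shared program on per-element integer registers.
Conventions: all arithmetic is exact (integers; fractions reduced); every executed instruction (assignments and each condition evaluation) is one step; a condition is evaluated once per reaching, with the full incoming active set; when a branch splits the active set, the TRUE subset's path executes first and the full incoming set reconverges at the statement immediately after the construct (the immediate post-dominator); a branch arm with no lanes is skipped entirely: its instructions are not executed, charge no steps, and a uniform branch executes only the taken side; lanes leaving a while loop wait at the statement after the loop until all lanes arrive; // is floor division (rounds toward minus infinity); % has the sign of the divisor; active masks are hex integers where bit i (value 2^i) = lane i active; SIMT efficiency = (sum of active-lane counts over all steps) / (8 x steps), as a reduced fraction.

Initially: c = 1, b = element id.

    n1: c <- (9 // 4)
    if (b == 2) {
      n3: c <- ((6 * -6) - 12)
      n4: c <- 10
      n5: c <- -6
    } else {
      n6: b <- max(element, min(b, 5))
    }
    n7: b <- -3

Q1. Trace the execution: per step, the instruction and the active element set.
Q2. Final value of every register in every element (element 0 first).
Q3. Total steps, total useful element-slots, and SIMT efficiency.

step 0: c <- (9 // 4)                0xff
step 1: eval (b == 2)                0xff
step 2: c <- ((6 * -6) - 12)         0x04
step 3: c <- 10                      0x04
step 4: c <- -6                      0x04
step 5: b <- max(element, min(b, 5)) 0xfb
step 6: b <- -3                      0xff

Answer: 7 steps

c: 2,2,-6,2,2,2,2,2
b: -3,-3,-3,-3,-3,-3,-3,-3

steps = 7; useful = 34; efficiency = 34/56 = 17/28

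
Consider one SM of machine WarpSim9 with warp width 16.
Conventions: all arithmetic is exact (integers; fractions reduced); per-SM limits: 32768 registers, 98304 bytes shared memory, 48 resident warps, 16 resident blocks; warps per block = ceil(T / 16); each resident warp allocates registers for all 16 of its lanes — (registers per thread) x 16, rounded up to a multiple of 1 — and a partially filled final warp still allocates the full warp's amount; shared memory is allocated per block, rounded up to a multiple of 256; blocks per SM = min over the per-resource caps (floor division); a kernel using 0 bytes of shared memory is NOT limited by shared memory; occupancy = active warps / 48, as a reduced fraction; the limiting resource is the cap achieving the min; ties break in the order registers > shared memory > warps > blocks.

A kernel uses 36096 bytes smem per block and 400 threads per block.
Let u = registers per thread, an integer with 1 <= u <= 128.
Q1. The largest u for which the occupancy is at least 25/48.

Answer: u = 81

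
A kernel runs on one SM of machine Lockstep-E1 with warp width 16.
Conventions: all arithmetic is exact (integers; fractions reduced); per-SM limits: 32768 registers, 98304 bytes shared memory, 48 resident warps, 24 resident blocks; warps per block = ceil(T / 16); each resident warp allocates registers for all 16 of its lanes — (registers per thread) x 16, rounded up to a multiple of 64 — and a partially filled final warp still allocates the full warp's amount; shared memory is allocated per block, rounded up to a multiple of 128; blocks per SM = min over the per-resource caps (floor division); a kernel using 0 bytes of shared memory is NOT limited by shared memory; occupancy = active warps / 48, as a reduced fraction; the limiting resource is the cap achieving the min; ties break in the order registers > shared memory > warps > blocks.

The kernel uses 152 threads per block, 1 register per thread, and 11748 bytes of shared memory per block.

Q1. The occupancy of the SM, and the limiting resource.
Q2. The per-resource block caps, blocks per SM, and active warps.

Answer: occupancy 5/6, limited by warps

registers: 51 blocks
shared memory: 8 blocks
warps: 4 blocks
blocks: 24 blocks

Answer: 4 blocks, 40 active warps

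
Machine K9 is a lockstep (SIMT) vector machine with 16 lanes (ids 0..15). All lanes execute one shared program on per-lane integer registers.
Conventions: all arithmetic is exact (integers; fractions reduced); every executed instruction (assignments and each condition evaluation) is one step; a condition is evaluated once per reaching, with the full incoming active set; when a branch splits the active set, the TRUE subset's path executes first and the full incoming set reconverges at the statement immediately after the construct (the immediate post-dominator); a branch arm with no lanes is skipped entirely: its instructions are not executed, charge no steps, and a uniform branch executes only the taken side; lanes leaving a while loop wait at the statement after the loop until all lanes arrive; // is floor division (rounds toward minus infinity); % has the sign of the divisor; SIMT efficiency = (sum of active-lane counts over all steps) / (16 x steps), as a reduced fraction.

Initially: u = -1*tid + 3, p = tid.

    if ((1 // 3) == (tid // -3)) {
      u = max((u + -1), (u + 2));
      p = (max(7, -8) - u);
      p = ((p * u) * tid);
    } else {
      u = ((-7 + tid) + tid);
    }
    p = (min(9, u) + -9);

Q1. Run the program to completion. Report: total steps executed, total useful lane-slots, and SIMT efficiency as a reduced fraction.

Answer: 6 steps, 50 useful, 25/48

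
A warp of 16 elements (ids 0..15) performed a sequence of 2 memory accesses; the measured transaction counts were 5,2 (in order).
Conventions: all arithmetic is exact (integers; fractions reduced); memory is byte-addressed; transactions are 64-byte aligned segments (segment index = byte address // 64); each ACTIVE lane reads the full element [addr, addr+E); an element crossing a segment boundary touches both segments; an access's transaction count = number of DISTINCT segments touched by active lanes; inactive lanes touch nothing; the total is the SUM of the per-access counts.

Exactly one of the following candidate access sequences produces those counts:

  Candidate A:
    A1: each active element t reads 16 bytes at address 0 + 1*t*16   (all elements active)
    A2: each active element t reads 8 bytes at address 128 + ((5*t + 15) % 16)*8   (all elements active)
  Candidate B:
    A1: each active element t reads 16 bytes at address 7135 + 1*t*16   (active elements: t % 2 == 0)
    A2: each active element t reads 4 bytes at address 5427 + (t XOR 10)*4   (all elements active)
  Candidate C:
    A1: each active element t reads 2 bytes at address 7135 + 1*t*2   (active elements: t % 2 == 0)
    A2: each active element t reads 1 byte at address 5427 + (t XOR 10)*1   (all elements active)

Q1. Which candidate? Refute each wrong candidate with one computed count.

A: A1 gives 4 transactions, not 5
C: A1 gives 1 transaction, not 5
B: all counts match (5,2)

Answer: B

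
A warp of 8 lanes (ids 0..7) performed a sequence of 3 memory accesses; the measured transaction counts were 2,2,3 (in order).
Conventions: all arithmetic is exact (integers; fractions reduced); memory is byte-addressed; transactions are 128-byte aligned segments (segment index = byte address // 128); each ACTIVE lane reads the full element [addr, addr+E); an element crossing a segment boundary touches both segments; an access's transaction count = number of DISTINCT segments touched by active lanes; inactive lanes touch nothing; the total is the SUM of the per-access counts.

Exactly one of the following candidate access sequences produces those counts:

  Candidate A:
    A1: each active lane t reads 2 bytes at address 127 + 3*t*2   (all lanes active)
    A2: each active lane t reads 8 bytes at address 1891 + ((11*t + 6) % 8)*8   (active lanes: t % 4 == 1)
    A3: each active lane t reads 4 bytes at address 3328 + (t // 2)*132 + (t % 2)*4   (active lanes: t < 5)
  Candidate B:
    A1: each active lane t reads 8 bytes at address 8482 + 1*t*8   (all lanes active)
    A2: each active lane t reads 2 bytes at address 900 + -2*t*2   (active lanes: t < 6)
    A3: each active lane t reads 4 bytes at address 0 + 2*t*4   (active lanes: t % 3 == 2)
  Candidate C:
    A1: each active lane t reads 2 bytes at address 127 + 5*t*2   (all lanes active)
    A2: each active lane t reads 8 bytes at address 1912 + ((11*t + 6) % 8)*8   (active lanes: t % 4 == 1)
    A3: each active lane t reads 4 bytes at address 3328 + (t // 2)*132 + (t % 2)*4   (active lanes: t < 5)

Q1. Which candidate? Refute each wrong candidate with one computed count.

B: A1 gives 1 transaction, not 2
C: A2 gives 1 transaction, not 2
A: all counts match (2,2,3)

Answer: A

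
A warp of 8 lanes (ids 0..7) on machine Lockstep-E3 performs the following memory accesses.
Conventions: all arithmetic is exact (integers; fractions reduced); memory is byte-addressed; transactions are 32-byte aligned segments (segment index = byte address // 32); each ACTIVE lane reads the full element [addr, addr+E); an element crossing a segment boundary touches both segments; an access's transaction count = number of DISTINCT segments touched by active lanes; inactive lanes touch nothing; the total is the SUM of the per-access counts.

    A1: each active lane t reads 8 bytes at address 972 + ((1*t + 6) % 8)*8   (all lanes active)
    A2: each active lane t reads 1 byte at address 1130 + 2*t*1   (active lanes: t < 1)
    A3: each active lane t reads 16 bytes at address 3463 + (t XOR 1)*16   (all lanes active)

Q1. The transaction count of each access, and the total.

A1: 3 transactions
A2: 1 transaction
A3: 5 transactions

Answer: 3,1,5; total 9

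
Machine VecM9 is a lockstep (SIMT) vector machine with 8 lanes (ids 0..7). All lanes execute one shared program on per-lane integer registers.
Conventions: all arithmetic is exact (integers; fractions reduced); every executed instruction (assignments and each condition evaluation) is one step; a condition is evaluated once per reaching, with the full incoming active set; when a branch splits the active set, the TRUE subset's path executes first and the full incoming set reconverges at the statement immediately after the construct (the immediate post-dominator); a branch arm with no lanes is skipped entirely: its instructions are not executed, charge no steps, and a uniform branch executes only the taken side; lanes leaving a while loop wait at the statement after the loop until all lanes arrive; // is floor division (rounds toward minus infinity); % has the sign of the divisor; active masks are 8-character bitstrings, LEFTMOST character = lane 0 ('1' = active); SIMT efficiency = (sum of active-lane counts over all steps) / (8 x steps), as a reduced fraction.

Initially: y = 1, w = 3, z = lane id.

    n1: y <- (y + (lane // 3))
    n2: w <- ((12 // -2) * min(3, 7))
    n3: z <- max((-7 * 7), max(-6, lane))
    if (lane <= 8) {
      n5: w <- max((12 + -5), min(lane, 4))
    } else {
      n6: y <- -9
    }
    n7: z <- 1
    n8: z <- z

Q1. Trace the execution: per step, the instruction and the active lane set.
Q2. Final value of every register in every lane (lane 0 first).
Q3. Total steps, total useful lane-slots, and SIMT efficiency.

step 0: y <- (y + (lane // 3))       11111111
step 1: w <- ((12 // -2) * min(3, 7)) 11111111
step 2: z <- max((-7 * 7), max(-6, lane)) 11111111
step 3: eval (lane <= 8)             11111111
step 4: w <- max((12 + -5), min(lane, 4)) 11111111
step 5: z <- 1                       11111111
step 6: z <- z                       11111111

Answer: 7 steps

y: 1,1,1,2,2,2,3,3
w: 7,7,7,7,7,7,7,7
z: 1,1,1,1,1,1,1,1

steps = 7; useful = 56; efficiency = 56/56 = 1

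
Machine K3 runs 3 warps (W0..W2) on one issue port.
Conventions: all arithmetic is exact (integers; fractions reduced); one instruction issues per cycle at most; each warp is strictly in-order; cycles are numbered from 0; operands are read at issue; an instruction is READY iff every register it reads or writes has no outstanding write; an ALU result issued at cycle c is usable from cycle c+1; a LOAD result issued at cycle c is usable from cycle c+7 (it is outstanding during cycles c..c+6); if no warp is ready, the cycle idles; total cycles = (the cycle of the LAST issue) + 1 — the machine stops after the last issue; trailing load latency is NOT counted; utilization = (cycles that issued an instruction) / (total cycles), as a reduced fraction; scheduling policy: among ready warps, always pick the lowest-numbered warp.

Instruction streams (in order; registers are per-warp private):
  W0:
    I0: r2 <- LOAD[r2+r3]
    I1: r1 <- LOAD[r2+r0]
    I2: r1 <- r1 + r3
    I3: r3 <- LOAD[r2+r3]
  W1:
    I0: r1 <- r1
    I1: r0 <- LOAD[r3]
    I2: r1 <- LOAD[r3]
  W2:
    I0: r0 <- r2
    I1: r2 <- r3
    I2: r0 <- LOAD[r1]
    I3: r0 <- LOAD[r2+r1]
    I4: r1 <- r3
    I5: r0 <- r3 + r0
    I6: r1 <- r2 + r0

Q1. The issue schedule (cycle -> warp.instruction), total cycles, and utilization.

cycle 0: W0.I0
cycle 1: W1.I0
cycle 2: W1.I1
cycle 3: W1.I2
cycle 4: W2.I0
cycle 5: W2.I1
cycle 6: W2.I2
cycle 7: W0.I1
cycle 8: idle
cycle 9: idle
cycle 10: idle
cycle 11: idle
cycle 12: idle
cycle 13: W2.I3
cycle 14: W0.I2
cycle 15: W0.I3
cycle 16: W2.I4
cycle 17: idle
cycle 18: idle
cycle 19: idle
cycle 20: W2.I5
cycle 21: W2.I6

Answer: 22 cycles, utilization 7/11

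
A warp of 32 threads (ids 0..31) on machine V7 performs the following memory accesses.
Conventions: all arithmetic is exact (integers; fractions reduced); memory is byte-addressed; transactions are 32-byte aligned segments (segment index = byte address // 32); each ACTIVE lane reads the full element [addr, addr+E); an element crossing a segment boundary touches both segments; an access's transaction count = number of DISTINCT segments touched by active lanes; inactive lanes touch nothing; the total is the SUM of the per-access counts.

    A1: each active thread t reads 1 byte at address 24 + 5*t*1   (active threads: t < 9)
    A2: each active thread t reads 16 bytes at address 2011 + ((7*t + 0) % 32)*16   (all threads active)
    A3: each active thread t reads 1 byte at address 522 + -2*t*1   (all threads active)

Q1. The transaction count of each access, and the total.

A1: 3 transactions
A2: 17 transactions
A3: 3 transactions

Answer: 3,17,3; total 23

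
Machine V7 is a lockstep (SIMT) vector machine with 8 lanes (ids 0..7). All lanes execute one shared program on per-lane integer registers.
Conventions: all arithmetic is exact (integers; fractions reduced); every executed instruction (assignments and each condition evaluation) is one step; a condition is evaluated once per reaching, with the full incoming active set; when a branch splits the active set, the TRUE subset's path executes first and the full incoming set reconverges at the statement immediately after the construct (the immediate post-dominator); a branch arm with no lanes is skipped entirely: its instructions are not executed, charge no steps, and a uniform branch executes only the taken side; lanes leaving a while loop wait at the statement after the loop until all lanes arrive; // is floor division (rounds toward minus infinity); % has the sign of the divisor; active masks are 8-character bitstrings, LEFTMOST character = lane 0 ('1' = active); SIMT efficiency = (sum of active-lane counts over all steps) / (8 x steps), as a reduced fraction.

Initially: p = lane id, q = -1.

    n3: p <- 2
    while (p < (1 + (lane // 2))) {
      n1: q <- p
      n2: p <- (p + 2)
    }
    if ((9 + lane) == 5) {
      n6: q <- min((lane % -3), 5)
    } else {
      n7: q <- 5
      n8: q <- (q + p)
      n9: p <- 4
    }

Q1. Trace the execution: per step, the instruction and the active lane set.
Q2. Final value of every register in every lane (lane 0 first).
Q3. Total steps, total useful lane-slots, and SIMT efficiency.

step 0: p <- 2                       11111111
step 1: eval (p < (1 + (lane // 2))) 11111111
step 2: q <- p                       00001111
step 3: p <- (p + 2)                 00001111
step 4: eval (p < (1 + (lane // 2))) 00001111
step 5: eval ((9 + lane) == 5)       11111111
step 6: q <- 5                       11111111
step 7: q <- (q + p)                 11111111
step 8: p <- 4                       11111111

Answer: 9 steps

p: 4,4,4,4,4,4,4,4
q: 7,7,7,7,9,9,9,9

steps = 9; useful = 60; efficiency = 60/72 = 5/6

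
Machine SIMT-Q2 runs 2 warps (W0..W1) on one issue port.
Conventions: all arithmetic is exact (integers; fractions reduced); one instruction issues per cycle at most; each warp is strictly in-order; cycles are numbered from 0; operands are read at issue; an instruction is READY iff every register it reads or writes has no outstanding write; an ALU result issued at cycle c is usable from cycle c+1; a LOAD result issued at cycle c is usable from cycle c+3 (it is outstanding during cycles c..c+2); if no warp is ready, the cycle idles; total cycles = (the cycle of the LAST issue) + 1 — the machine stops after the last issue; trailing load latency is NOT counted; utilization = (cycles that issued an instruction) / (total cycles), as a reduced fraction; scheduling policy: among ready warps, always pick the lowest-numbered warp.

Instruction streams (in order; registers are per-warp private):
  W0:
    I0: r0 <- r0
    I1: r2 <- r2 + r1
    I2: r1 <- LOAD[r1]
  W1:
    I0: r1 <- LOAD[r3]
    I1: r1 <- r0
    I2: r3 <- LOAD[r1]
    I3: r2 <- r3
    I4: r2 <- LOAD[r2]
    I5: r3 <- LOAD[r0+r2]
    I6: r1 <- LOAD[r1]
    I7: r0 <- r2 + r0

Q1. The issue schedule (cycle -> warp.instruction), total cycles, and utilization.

cycle 0: W0.I0
cycle 1: W0.I1
cycle 2: W0.I2
cycle 3: W1.I0
cycle 4: idle
cycle 5: idle
cycle 6: W1.I1
cycle 7: W1.I2
cycle 8: idle
cycle 9: idle
cycle 10: W1.I3
cycle 11: W1.I4
cycle 12: idle
cycle 13: idle
cycle 14: W1.I5
cycle 15: W1.I6
cycle 16: W1.I7

Answer: 17 cycles, utilization 11/17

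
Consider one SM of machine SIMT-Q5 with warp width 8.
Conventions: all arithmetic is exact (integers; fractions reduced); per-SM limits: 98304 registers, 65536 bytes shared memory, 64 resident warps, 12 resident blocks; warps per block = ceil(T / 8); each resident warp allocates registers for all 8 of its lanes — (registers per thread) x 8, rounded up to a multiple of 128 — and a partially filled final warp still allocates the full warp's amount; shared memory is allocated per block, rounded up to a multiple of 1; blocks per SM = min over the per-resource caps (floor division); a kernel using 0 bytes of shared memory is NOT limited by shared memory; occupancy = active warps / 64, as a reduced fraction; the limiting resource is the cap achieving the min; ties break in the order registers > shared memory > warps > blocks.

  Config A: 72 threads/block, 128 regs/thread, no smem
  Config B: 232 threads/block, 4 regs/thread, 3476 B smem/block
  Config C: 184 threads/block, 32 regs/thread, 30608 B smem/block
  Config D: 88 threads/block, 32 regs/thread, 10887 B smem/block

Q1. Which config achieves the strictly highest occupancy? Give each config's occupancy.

occupancies: A 63/64, B 29/32, C 23/32, D 55/64

Answer: A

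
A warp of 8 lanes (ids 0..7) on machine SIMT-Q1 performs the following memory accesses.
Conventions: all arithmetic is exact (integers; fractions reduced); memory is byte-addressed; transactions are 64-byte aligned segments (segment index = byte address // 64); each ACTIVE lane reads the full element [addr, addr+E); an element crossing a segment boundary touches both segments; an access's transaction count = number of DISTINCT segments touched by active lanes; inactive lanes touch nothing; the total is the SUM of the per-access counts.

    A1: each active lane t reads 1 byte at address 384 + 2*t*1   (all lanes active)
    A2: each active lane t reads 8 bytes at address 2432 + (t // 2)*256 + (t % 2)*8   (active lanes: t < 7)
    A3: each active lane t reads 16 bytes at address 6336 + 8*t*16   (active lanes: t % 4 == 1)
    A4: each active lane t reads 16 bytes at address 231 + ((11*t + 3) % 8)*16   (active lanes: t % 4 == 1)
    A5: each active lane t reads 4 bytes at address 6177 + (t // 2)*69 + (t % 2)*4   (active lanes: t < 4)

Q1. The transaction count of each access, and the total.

A1: 1 transaction
A2: 4 transactions
A3: 2 transactions
A4: 2 transactions
A5: 2 transactions

Answer: 1,4,2,2,2; total 11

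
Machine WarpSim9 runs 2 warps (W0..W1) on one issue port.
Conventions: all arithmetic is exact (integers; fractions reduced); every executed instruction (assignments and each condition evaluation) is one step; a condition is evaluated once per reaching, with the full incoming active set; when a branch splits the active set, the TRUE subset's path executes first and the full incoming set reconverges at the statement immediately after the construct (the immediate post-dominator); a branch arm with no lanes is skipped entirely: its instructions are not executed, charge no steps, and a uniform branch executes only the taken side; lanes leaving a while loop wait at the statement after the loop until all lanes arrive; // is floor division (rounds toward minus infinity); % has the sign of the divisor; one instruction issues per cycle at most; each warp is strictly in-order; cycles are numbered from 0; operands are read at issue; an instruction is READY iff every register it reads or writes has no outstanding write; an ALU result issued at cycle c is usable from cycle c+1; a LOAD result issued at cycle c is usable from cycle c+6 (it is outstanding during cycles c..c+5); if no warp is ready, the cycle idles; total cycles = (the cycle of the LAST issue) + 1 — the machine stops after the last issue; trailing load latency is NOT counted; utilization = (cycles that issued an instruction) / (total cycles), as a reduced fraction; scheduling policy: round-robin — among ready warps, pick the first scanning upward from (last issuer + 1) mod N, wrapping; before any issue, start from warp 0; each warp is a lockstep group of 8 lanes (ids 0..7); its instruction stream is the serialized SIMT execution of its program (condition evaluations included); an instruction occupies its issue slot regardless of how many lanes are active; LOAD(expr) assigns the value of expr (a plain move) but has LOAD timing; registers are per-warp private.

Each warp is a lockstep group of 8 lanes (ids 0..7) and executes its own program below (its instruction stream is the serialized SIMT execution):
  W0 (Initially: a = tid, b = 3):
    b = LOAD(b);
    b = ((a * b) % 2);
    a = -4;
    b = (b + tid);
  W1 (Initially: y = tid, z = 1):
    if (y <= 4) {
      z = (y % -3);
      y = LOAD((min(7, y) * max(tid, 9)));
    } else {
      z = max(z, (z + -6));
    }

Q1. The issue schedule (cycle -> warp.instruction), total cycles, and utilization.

cycle 0: W0.I0
cycle 1: W1.I0
cycle 2: W1.I1
cycle 3: W1.I2
cycle 4: W1.I3
cycle 5: idle
cycle 6: W0.I1
cycle 7: W0.I2
cycle 8: W0.I3

Answer: 9 cycles, utilization 8/9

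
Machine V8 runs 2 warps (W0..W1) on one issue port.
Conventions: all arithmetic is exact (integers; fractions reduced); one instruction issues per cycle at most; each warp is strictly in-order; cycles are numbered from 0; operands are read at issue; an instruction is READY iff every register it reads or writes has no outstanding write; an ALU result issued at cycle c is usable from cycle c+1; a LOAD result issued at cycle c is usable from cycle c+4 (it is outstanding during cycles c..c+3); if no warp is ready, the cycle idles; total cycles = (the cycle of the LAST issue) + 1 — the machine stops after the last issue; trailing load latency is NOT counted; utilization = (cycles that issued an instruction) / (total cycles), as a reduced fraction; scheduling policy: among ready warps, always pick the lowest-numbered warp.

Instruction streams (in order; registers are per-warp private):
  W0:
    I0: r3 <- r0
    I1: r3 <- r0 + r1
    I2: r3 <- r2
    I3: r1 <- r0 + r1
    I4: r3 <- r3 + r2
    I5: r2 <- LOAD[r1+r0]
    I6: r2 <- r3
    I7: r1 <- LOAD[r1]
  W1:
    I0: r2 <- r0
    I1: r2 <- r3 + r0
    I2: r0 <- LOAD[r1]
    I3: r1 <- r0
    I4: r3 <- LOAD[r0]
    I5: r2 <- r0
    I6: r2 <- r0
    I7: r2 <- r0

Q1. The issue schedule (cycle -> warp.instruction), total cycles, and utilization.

cycle 0: W0.I0
cycle 1: W0.I1
cycle 2: W0.I2
cycle 3: W0.I3
cycle 4: W0.I4
cycle 5: W0.I5
cycle 6: W1.I0
cycle 7: W1.I1
cycle 8: W1.I2
cycle 9: W0.I6
cycle 10: W0.I7
cycle 11: idle
cycle 12: W1.I3
cycle 13: W1.I4
cycle 14: W1.I5
cycle 15: W1.I6
cycle 16: W1.I7

Answer: 17 cycles, utilization 16/17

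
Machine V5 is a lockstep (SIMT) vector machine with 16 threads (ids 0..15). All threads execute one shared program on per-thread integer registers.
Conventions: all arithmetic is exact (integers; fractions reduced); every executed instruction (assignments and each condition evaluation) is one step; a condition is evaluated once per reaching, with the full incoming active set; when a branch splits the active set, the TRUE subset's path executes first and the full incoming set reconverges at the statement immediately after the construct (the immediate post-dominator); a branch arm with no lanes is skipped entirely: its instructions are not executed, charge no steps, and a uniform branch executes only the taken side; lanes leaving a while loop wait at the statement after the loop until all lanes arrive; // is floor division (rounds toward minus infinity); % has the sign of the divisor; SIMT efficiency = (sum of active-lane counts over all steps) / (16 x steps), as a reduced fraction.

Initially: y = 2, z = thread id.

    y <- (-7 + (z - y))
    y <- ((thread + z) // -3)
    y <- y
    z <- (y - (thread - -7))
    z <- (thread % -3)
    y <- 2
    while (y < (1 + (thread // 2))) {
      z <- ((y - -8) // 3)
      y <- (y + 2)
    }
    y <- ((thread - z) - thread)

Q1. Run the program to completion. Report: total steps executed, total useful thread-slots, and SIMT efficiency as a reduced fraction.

Answer: 17 steps, 200 useful, 25/34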